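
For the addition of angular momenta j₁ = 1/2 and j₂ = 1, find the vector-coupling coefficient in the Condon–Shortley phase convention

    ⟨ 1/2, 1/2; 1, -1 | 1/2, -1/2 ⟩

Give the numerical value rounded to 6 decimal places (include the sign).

+√(2/3) = +0.816497

triangle: 1!·0!·1!/3! = 1/6
(j±m)!: 1!·0!·0!·2!·0!·1! = 2
prefactor² = (2J+1)·Δ·N² = 2/3
  k=0: +1/(0!·1!·0!·0!·0!·1!) = 1
Σ = 1  ⇒  CG² = 2/3·1² = 2/3
CG = +√(2/3) = +0.816497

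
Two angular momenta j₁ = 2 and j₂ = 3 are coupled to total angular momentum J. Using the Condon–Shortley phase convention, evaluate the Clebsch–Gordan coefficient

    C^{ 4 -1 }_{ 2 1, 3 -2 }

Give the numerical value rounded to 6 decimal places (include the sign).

triangle: 1!·3!·5!/10! = 720/3628800
(j±m)!: 3!·1!·1!·5!·3!·5! = 518400
prefactor² = (2J+1)·Δ·N² = 6480/7
  k=0: +1/(0!·1!·1!·1!·2!·4!) = 1/48
  k=1: −1/(1!·0!·0!·0!·3!·5!) = -1/720
Σ = 7/360  ⇒  CG² = 6480/7·7/360² = 7/20
CG = +√(7/20) = +0.591608

+√(7/20) = +0.591608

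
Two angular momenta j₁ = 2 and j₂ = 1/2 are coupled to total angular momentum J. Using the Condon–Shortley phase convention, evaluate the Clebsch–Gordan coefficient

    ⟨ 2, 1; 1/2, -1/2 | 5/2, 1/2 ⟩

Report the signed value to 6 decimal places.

+√(2/5) ≈ +0.632456

j₁+j₂−J=0  J+j₁−j₂=4  J−j₁+j₂=1  j₁+j₂+J+1=6
(j₁±m₁, j₂±m₂, J±M) = (3,1,0,1,3,2)
P² = 72/5
sum k=0..0:
  [0] +1/6 = 1/6
S = 1/6
C² = P²·S² = 2/5 ; C = +0.632456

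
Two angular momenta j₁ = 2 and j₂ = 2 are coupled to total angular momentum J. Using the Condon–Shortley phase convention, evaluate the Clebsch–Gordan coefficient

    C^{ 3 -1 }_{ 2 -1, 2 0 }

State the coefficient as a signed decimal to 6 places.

-0.447214  (= −√(1/5))

√[7·1!3!3!/8! · 1!3!2!2!2!4!] = √(36/5)
  +(−1)^0/∏(0,1,3,2,0,1)! = 1/12  (running 1/12)
  +(−1)^1/∏(1,0,2,1,1,2)! = -1/4  (running -1/6)
⟨..|..⟩ = √(36/5)·(-1/6) = -0.447214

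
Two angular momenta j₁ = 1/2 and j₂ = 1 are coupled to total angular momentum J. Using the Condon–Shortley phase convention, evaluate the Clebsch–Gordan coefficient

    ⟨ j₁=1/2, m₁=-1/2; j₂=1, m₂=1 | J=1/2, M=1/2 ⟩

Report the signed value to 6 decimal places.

−√(2/3) ≈ -0.816497

√[2·1!0!1!/3! · 0!1!2!0!1!0!] = √(2/3)
  +(−1)^1/∏(1,0,0,1,0,0)! = -1  (running -1)
⟨..|..⟩ = √(2/3)·(-1) = -0.816497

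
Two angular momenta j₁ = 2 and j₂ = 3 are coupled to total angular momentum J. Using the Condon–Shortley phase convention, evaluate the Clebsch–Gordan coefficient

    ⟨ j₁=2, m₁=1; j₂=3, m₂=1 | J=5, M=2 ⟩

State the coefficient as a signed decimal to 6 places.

+0.707107

√[11·0!4!6!/11! · 3!1!4!2!7!3!] = √(41472)
  +(−1)^0/∏(0,0,1,4,3,2)! = 1/288  (running 1/288)
⟨..|..⟩ = √(41472)·(1/288) = +0.707107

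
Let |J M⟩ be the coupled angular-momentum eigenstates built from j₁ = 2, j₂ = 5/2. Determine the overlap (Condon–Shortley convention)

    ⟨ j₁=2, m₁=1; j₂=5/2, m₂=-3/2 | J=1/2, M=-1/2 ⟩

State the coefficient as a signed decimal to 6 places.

−√(4/15) ≈ -0.516398

j₁+j₂−J=4  J+j₁−j₂=0  J−j₁+j₂=1  j₁+j₂+J+1=6
(j₁±m₁, j₂±m₂, J±M) = (3,1,1,4,0,1)
P² = 48/5
sum k=1..1:
  [1] −1/6 = -1/6
S = -1/6
C² = P²·S² = 4/15 ; C = -0.516398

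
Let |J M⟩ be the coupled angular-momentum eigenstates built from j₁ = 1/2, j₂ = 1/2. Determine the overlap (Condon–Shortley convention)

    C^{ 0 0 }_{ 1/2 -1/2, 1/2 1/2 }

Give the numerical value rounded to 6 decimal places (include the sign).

−√(1/2) = -0.707107

triangle: 1!·0!·0!/2! = 1/2
(j±m)!: 0!·1!·1!·0!·0!·0! = 1
prefactor² = (2J+1)·Δ·N² = 1/2
  k=1: −1/(1!·0!·0!·0!·0!·0!) = -1
Σ = -1  ⇒  CG² = 1/2·(-1)² = 1/2
CG = −√(1/2) = -0.707107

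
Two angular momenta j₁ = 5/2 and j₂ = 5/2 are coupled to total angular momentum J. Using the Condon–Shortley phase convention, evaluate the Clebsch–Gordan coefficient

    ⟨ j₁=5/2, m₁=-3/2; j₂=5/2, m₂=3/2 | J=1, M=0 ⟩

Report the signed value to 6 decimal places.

√[3·4!1!1!/7! · 1!4!4!1!1!1!] = √(288/35)
  +(−1)^3/∏(3,1,1,1,0,0)! = -1/6  (running -1/6)
  +(−1)^4/∏(4,0,0,0,1,1)! = 1/24  (running -1/8)
⟨..|..⟩ = √(288/35)·(-1/8) = -0.358569

−√(9/70) = -0.358569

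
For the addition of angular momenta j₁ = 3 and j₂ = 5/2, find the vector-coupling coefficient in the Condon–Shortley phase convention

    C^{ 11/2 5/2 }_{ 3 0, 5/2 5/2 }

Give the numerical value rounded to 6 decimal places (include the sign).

+0.348155

√[12·0!6!5!/12! · 3!3!5!0!8!3!] = √(24883200/11)
  +(−1)^0/∏(0,0,3,5,3,0)! = 1/4320  (running 1/4320)
⟨..|..⟩ = √(24883200/11)·(1/4320) = +0.348155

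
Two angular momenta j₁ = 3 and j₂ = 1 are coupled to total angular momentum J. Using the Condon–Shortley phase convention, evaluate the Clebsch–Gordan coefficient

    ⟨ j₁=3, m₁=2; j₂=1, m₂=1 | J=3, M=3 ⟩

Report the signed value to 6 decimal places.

j₁+j₂−J=1  J+j₁−j₂=5  J−j₁+j₂=1  j₁+j₂+J+1=8
(j₁±m₁, j₂±m₂, J±M) = (5,1,2,0,6,0)
P² = 3600
sum k=1..1:
  [1] −1/120 = -1/120
S = -1/120
C² = P²·S² = 1/4 ; C = -0.500000

−√(1/4) ≈ -0.500000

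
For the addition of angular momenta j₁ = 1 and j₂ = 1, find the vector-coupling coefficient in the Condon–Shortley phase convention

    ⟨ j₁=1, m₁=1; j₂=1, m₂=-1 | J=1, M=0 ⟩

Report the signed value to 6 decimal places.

j₁+j₂−J=1  J+j₁−j₂=1  J−j₁+j₂=1  j₁+j₂+J+1=4
(j₁±m₁, j₂±m₂, J±M) = (2,0,0,2,1,1)
P² = 1/2
sum k=0..0:
  [0] +1/1 = 1
S = 1
C² = P²·S² = 1/2 ; C = +0.707107

+√(1/2) = +0.707107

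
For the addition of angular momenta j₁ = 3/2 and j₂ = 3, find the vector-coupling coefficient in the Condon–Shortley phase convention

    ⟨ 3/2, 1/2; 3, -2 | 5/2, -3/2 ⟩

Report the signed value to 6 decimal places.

+√(1/14) ≈ +0.267261

triangle: 2!·1!·4!/8! = 48/40320
(j±m)!: 2!·1!·1!·5!·1!·4! = 5760
prefactor² = (2J+1)·Δ·N² = 288/7
  k=0: +1/(0!·2!·1!·1!·0!·3!) = 1/12
  k=1: −1/(1!·1!·0!·0!·1!·4!) = -1/24
Σ = 1/24  ⇒  CG² = 288/7·1/24² = 1/14
CG = +√(1/14) = +0.267261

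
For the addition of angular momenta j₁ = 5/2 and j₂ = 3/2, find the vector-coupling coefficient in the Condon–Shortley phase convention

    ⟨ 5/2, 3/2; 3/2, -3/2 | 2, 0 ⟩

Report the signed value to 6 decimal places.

+√(3/7) ≈ +0.654654

√[5·2!3!1!/7! · 4!1!0!3!2!2!] = √(48/7)
  +(−1)^0/∏(0,2,1,0,2,1)! = 1/4  (running 1/4)
⟨..|..⟩ = √(48/7)·(1/4) = +0.654654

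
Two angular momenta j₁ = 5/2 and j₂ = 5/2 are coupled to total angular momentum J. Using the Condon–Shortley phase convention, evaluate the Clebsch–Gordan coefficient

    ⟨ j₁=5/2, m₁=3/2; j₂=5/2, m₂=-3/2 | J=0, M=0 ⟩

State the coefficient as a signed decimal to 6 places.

triangle: 5!·0!·0!/6! = 120/720
(j±m)!: 4!·1!·1!·4!·0!·0! = 576
prefactor² = (2J+1)·Δ·N² = 96
  k=1: −1/(1!·4!·0!·0!·0!·0!) = -1/24
Σ = -1/24  ⇒  CG² = 96·(-1/24)² = 1/6
CG = −√(1/6) = -0.408248

−√(1/6) ≈ -0.408248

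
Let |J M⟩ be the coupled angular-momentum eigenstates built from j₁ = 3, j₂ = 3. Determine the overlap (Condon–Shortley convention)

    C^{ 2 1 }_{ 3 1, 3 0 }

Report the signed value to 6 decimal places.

+√(1/42) ≈ +0.154303

√[5·4!2!2!/9! · 4!2!3!3!3!1!] = √(96/7)
  +(−1)^1/∏(1,3,1,2,1,0)! = -1/12  (running -1/12)
  +(−1)^2/∏(2,2,0,1,2,1)! = 1/8  (running 1/24)
⟨..|..⟩ = √(96/7)·(1/24) = +0.154303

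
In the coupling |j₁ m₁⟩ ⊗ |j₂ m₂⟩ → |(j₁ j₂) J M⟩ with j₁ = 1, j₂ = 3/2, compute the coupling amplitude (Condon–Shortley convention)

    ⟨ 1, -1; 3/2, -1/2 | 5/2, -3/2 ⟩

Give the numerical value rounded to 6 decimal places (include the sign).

√[6·0!2!3!/6! · 0!2!1!2!1!4!] = √(48/5)
  +(−1)^0/∏(0,0,2,1,0,2)! = 1/4  (running 1/4)
⟨..|..⟩ = √(48/5)·(1/4) = +0.774597

+0.774597  (= +√(3/5))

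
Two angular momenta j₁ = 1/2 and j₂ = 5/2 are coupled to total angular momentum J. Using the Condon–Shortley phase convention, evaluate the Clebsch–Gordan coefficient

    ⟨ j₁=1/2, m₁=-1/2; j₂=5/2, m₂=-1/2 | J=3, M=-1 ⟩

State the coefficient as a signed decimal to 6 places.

+√(2/3) ≈ +0.816497

triangle: 0!·1!·5!/7! = 120/5040
(j±m)!: 0!·1!·2!·3!·2!·4! = 576
prefactor² = (2J+1)·Δ·N² = 96
  k=0: +1/(0!·0!·1!·2!·0!·3!) = 1/12
Σ = 1/12  ⇒  CG² = 96·1/12² = 2/3
CG = +√(2/3) = +0.816497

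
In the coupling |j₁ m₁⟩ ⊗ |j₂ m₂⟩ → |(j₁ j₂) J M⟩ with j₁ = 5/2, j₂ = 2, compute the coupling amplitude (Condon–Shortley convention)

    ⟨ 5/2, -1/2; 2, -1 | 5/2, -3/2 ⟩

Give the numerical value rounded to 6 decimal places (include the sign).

-0.414039

√[6·2!3!2!/8! · 2!3!1!3!1!4!] = √(216/35)
  +(−1)^0/∏(0,2,3,1,0,1)! = 1/12  (running 1/12)
  +(−1)^1/∏(1,1,2,0,1,2)! = -1/4  (running -1/6)
⟨..|..⟩ = √(216/35)·(-1/6) = -0.414039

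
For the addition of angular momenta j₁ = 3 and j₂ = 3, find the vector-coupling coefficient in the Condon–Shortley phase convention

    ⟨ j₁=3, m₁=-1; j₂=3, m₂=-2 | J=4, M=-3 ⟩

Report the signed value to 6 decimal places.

−√(1/11) ≈ -0.301511

j₁+j₂−J=2  J+j₁−j₂=4  J−j₁+j₂=4  j₁+j₂+J+1=11
(j₁±m₁, j₂±m₂, J±M) = (2,4,1,5,1,7)
P² = 82944/11
sum k=0..1:
  [0] +1/288 = 1/288
  [1] −1/144 = -1/144
S = -1/288
C² = P²·S² = 1/11 ; C = -0.301511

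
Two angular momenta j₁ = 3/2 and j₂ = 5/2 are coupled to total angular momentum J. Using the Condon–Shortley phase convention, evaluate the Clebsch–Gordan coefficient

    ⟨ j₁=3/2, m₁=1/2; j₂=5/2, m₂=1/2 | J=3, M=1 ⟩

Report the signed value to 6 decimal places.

√[7·1!2!4!/8! · 2!1!3!2!4!2!] = √(48/5)
  +(−1)^0/∏(0,1,1,3,1,1)! = 1/6  (running 1/6)
  +(−1)^1/∏(1,0,0,2,2,2)! = -1/8  (running 1/24)
⟨..|..⟩ = √(48/5)·(1/24) = +0.129099

+0.129099  (= +√(1/60))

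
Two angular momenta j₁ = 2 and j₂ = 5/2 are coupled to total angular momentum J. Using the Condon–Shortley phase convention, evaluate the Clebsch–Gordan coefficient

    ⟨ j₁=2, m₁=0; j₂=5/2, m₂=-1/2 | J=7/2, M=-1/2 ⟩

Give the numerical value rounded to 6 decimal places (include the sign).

j₁+j₂−J=1  J+j₁−j₂=3  J−j₁+j₂=4  j₁+j₂+J+1=9
(j₁±m₁, j₂±m₂, J±M) = (2,2,2,3,3,4)
P² = 768/35
sum k=0..1:
  [0] +1/8 = 1/8
  [1] −1/12 = -1/12
S = 1/24
C² = P²·S² = 4/105 ; C = +0.195180

+√(4/105) = +0.195180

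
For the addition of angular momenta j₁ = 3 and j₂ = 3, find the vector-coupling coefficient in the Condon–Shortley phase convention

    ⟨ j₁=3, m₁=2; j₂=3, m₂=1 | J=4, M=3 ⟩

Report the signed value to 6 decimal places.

−√(1/11) ≈ -0.301511

j₁+j₂−J=2  J+j₁−j₂=4  J−j₁+j₂=4  j₁+j₂+J+1=11
(j₁±m₁, j₂±m₂, J±M) = (5,1,4,2,7,1)
P² = 82944/11
sum k=0..1:
  [0] +1/288 = 1/288
  [1] −1/144 = -1/144
S = -1/288
C² = P²·S² = 1/11 ; C = -0.301511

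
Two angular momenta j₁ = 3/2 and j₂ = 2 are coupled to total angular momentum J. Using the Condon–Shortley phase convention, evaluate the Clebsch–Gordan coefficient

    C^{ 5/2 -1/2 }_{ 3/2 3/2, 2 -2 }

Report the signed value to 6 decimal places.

j₁+j₂−J=1  J+j₁−j₂=2  J−j₁+j₂=3  j₁+j₂+J+1=7
(j₁±m₁, j₂±m₂, J±M) = (3,0,0,4,2,3)
P² = 864/35
sum k=0..0:
  [0] +1/12 = 1/12
S = 1/12
C² = P²·S² = 6/35 ; C = +0.414039

+0.414039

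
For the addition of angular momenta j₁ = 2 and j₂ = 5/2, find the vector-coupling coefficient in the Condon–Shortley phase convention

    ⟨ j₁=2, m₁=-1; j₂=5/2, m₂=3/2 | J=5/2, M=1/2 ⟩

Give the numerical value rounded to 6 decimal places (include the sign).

j₁+j₂−J=2  J+j₁−j₂=2  J−j₁+j₂=3  j₁+j₂+J+1=8
(j₁±m₁, j₂±m₂, J±M) = (1,3,4,1,3,2)
P² = 216/35
sum k=1..2:
  [1] −1/12 = -1/12
  [2] +1/4 = 1/4
S = 1/6
C² = P²·S² = 6/35 ; C = +0.414039

+√(6/35) = +0.414039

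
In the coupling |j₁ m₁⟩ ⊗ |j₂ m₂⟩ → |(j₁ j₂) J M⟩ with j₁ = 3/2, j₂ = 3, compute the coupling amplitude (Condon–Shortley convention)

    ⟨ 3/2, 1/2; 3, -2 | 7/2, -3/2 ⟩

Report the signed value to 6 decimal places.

triangle: 1!×2!×5!/9! = 240/362880
(j±m)!: 2!×1!×1!×5!×2!×5! = 57600
prefactor² = (2J+1)×Δ×N² = 6400/21
  k=0: +1/(0!×1!×1!×1!×1!×4!) = 1/24
  k=1: −1/(1!×0!×0!×0!×2!×5!) = -1/240
Σ = 3/80  ⇒  CG² = 6400/21×3/80² = 3/7
CG = +√(3/7) = +0.654654

+0.654654  (= +√(3/7))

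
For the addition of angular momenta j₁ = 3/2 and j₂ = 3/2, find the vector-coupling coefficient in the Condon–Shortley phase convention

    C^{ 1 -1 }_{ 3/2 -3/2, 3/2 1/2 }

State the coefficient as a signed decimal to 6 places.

j₁+j₂−J=2  J+j₁−j₂=1  J−j₁+j₂=1  j₁+j₂+J+1=5
(j₁±m₁, j₂±m₂, J±M) = (0,3,2,1,0,2)
P² = 6/5
sum k=2..2:
  [2] +1/2 = 1/2
S = 1/2
C² = P²·S² = 3/10 ; C = +0.547723

+√(3/10) ≈ +0.547723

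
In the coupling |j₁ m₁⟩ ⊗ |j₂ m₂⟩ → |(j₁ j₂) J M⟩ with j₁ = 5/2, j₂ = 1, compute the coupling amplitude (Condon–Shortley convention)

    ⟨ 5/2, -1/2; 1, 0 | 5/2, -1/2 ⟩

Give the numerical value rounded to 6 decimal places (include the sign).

-0.169031  (= −√(1/35))

j₁+j₂−J=1  J+j₁−j₂=4  J−j₁+j₂=1  j₁+j₂+J+1=7
(j₁±m₁, j₂±m₂, J±M) = (2,3,1,1,2,3)
P² = 144/35
sum k=0..1:
  [0] +1/6 = 1/6
  [1] −1/4 = -1/4
S = -1/12
C² = P²·S² = 1/35 ; C = -0.169031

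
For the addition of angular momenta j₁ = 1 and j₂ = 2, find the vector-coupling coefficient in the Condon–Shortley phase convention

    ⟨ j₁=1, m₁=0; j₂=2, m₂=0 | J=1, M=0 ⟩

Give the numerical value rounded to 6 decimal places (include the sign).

-0.632456

triangle: 2!*0!*2!/5! = 4/120
(j±m)!: 1!*1!*2!*2!*1!*1! = 4
prefactor² = (2J+1)*Δ*N² = 2/5
  k=1: −1/(1!*1!*0!*1!*0!*1!) = -1
Σ = -1  ⇒  CG² = 2/5*(-1)² = 2/5
CG = −√(2/5) = -0.632456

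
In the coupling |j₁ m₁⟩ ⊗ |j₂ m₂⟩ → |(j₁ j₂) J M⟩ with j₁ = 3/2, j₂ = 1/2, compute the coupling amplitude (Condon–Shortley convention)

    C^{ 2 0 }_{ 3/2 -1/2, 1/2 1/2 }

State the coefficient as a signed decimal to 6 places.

triangle: 0!·3!·1!/5! = 6/120
(j±m)!: 1!·2!·1!·0!·2!·2! = 8
prefactor² = (2J+1)·Δ·N² = 2
  k=0: +1/(0!·0!·2!·1!·1!·0!) = 1/2
Σ = 1/2  ⇒  CG² = 2·1/2² = 1/2
CG = +√(1/2) = +0.707107

+0.707107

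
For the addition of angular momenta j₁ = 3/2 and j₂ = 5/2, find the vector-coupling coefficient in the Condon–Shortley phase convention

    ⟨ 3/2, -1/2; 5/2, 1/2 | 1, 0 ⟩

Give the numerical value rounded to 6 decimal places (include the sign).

√[3·3!0!2!/6! · 1!2!3!2!1!1!] = √(6/5)
  +(−1)^2/∏(2,1,0,1,0,1)! = 1/2  (running 1/2)
⟨..|..⟩ = √(6/5)·(1/2) = +0.547723

+√(3/10) ≈ +0.547723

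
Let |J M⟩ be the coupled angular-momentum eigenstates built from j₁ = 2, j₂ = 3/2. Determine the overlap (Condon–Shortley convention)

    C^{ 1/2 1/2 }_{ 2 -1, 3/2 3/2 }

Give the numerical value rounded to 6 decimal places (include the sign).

triangle: 3!×1!×0!/5! = 6/120
(j±m)!: 1!×3!×3!×0!×1!×0! = 36
prefactor² = (2J+1)×Δ×N² = 18/5
  k=3: −1/(3!×0!×0!×0!×1!×0!) = -1/6
Σ = -1/6  ⇒  CG² = 18/5×(-1/6)² = 1/10
CG = −√(1/10) = -0.316228

-0.316228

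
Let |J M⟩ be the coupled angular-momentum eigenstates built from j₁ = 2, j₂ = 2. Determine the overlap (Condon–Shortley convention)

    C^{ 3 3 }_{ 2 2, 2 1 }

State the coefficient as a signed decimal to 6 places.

+0.707107

j₁+j₂−J=1  J+j₁−j₂=3  J−j₁+j₂=3  j₁+j₂+J+1=8
(j₁±m₁, j₂±m₂, J±M) = (4,0,3,1,6,0)
P² = 648
sum k=0..0:
  [0] +1/36 = 1/36
S = 1/36
C² = P²·S² = 1/2 ; C = +0.707107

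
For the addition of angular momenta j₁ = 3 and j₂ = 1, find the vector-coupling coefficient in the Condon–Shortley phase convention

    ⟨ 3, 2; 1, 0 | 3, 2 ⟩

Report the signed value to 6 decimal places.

+0.577350

√[7·1!5!1!/8! · 5!1!1!1!5!1!] = √(300)
  +(−1)^0/∏(0,1,1,1,4,0)! = 1/24  (running 1/24)
  +(−1)^1/∏(1,0,0,0,5,1)! = -1/120  (running 1/30)
⟨..|..⟩ = √(300)·(1/30) = +0.577350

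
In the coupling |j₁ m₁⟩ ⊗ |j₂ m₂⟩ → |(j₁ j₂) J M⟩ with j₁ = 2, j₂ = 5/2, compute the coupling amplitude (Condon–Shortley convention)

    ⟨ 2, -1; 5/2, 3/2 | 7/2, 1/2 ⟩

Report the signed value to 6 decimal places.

-0.619780

j₁+j₂−J=1  J+j₁−j₂=3  J−j₁+j₂=4  j₁+j₂+J+1=9
(j₁±m₁, j₂±m₂, J±M) = (1,3,4,1,4,3)
P² = 2304/35
sum k=0..1:
  [0] +1/144 = 1/144
  [1] −1/12 = -1/12
S = -11/144
C² = P²·S² = 121/315 ; C = -0.619780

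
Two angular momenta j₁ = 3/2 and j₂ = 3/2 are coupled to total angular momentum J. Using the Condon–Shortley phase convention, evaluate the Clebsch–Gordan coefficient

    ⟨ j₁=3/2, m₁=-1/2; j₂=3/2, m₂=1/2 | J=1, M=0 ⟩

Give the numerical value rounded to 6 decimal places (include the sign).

-0.223607  (= −√(1/20))

j₁+j₂−J=2  J+j₁−j₂=1  J−j₁+j₂=1  j₁+j₂+J+1=5
(j₁±m₁, j₂±m₂, J±M) = (1,2,2,1,1,1)
P² = 1/5
sum k=1..2:
  [1] −1/1 = -1
  [2] +1/2 = 1/2
S = -1/2
C² = P²·S² = 1/20 ; C = -0.223607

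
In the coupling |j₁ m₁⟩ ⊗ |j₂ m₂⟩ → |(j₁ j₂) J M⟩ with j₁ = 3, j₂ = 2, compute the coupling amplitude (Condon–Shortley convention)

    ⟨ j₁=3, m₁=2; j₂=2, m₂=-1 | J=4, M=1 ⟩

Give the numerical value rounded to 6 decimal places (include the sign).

+√(7/20) ≈ +0.591608

j₁+j₂−J=1  J+j₁−j₂=5  J−j₁+j₂=3  j₁+j₂+J+1=10
(j₁±m₁, j₂±m₂, J±M) = (5,1,1,3,5,3)
P² = 6480/7
sum k=0..1:
  [0] +1/48 = 1/48
  [1] −1/720 = -1/720
S = 7/360
C² = P²·S² = 7/20 ; C = +0.591608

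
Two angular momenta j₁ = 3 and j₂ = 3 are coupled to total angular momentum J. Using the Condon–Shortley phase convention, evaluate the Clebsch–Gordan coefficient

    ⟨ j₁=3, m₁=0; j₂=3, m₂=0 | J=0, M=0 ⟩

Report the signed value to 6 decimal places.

−√(1/7) = -0.377964

triangle: 6!×0!×0!/7! = 720/5040
(j±m)!: 3!×3!×3!×3!×0!×0! = 1296
prefactor² = (2J+1)×Δ×N² = 1296/7
  k=3: −1/(3!×3!×0!×0!×0!×0!) = -1/36
Σ = -1/36  ⇒  CG² = 1296/7×(-1/36)² = 1/7
CG = −√(1/7) = -0.377964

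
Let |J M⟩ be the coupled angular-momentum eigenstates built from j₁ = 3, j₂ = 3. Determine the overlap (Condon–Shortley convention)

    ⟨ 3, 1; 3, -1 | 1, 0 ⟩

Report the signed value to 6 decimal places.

+√(1/28) ≈ +0.188982

triangle: 5!·1!·1!/8! = 120/40320
(j±m)!: 4!·2!·2!·4!·1!·1! = 2304
prefactor² = (2J+1)·Δ·N² = 144/7
  k=1: −1/(1!·4!·1!·1!·0!·0!) = -1/24
  k=2: +1/(2!·3!·0!·0!·1!·1!) = 1/12
Σ = 1/24  ⇒  CG² = 144/7·1/24² = 1/28
CG = +√(1/28) = +0.188982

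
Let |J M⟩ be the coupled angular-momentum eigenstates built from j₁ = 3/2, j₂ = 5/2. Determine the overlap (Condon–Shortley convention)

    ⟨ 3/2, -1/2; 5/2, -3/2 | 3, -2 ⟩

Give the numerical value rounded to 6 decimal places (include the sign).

+0.288675

triangle: 1!·2!·4!/8! = 48/40320
(j±m)!: 1!·2!·1!·4!·1!·5! = 5760
prefactor² = (2J+1)·Δ·N² = 48
  k=0: +1/(0!·1!·2!·1!·0!·3!) = 1/12
  k=1: −1/(1!·0!·1!·0!·1!·4!) = -1/24
Σ = 1/24  ⇒  CG² = 48·1/24² = 1/12
CG = +√(1/12) = +0.288675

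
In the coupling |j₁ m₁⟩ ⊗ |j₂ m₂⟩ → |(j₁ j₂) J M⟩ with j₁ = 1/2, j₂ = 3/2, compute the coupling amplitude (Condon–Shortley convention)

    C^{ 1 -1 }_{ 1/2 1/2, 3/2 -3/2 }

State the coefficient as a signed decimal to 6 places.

+0.866025

√[3·1!0!2!/4! · 1!0!0!3!0!2!] = √(3)
  +(−1)^0/∏(0,1,0,0,0,2)! = 1/2  (running 1/2)
⟨..|..⟩ = √(3)·(1/2) = +0.866025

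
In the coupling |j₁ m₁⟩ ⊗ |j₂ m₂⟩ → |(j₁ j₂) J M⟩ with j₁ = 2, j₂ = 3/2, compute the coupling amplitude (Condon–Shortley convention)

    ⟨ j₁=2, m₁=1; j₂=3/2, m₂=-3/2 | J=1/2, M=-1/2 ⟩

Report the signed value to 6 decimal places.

+0.316228

j₁+j₂−J=3  J+j₁−j₂=1  J−j₁+j₂=0  j₁+j₂+J+1=5
(j₁±m₁, j₂±m₂, J±M) = (3,1,0,3,0,1)
P² = 18/5
sum k=0..0:
  [0] +1/6 = 1/6
S = 1/6
C² = P²·S² = 1/10 ; C = +0.316228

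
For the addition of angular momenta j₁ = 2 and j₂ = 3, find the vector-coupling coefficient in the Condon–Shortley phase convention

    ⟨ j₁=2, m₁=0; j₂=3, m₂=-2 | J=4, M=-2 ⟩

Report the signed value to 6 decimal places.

+√(12/35) = +0.585540

√[9·1!3!5!/10! · 2!2!1!5!2!6!] = √(8640/7)
  +(−1)^0/∏(0,1,2,1,1,4)! = 1/48  (running 1/48)
  +(−1)^1/∏(1,0,1,0,2,5)! = -1/240  (running 1/60)
⟨..|..⟩ = √(8640/7)·(1/60) = +0.585540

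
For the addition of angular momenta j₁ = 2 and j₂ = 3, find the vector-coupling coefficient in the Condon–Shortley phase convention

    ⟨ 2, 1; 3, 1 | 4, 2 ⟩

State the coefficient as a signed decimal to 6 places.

triangle: 1!·3!·5!/10! = 720/3628800
(j±m)!: 3!·1!·4!·2!·6!·2! = 414720
prefactor² = (2J+1)·Δ·N² = 5184/7
  k=0: +1/(0!·1!·1!·4!·2!·1!) = 1/48
  k=1: −1/(1!·0!·0!·3!·3!·2!) = -1/72
Σ = 1/144  ⇒  CG² = 5184/7·1/144² = 1/28
CG = +√(1/28) = +0.188982

+0.188982  (= +√(1/28))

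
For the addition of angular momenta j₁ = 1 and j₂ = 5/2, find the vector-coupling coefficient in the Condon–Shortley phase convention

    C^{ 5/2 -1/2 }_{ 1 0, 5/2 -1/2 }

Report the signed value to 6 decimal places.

+0.169031

j₁+j₂−J=1  J+j₁−j₂=1  J−j₁+j₂=4  j₁+j₂+J+1=7
(j₁±m₁, j₂±m₂, J±M) = (1,1,2,3,2,3)
P² = 144/35
sum k=0..1:
  [0] +1/4 = 1/4
  [1] −1/6 = -1/6
S = 1/12
C² = P²·S² = 1/35 ; C = +0.169031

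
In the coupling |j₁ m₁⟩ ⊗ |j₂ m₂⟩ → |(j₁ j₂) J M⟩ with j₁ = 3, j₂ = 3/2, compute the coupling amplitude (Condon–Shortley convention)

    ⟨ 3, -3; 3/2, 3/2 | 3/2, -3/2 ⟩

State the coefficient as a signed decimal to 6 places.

triangle: 3!*3!*0!/7! = 36/5040
(j±m)!: 0!*6!*3!*0!*0!*3! = 25920
prefactor² = (2J+1)*Δ*N² = 5184/7
  k=3: −1/(3!*0!*3!*0!*0!*0!) = -1/36
Σ = -1/36  ⇒  CG² = 5184/7*(-1/36)² = 4/7
CG = −√(4/7) = -0.755929

-0.755929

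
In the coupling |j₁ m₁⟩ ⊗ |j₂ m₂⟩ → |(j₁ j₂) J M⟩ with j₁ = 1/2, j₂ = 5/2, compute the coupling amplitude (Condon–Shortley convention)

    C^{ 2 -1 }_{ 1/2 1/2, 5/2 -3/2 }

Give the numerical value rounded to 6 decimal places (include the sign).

j₁+j₂−J=1  J+j₁−j₂=0  J−j₁+j₂=4  j₁+j₂+J+1=6
(j₁±m₁, j₂±m₂, J±M) = (1,0,1,4,1,3)
P² = 24
sum k=0..0:
  [0] +1/6 = 1/6
S = 1/6
C² = P²·S² = 2/3 ; C = +0.816497

+√(2/3) = +0.816497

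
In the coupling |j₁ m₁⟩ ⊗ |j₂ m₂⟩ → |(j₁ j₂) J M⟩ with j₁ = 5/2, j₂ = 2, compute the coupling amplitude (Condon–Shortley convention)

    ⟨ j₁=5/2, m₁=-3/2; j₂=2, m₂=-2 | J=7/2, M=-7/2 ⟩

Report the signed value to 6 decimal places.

+0.666667  (= +√(4/9))

j₁+j₂−J=1  J+j₁−j₂=4  J−j₁+j₂=3  j₁+j₂+J+1=9
(j₁±m₁, j₂±m₂, J±M) = (1,4,0,4,0,7)
P² = 9216
sum k=0..0:
  [0] +1/144 = 1/144
S = 1/144
C² = P²·S² = 4/9 ; C = +0.666667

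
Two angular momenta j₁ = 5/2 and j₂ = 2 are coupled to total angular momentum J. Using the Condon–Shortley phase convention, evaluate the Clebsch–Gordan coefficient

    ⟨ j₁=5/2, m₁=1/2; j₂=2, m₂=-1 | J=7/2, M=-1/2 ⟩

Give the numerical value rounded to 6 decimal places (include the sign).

+√(14/45) ≈ +0.557773

triangle: 1!×4!×3!/9! = 144/362880
(j±m)!: 3!×2!×1!×3!×3!×4! = 10368
prefactor² = (2J+1)×Δ×N² = 1152/35
  k=0: +1/(0!×1!×2!×1!×2!×2!) = 1/8
  k=1: −1/(1!×0!×1!×0!×3!×3!) = -1/36
Σ = 7/72  ⇒  CG² = 1152/35×7/72² = 14/45
CG = +√(14/45) = +0.557773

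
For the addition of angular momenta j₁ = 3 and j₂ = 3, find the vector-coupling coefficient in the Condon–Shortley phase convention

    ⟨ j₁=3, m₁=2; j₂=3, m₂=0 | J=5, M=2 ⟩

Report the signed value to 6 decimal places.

+√(1/3) = +0.577350

j₁+j₂−J=1  J+j₁−j₂=5  J−j₁+j₂=5  j₁+j₂+J+1=12
(j₁±m₁, j₂±m₂, J±M) = (5,1,3,3,7,3)
P² = 43200
sum k=0..1:
  [0] +1/288 = 1/288
  [1] −1/1440 = -1/1440
S = 1/360
C² = P²·S² = 1/3 ; C = +0.577350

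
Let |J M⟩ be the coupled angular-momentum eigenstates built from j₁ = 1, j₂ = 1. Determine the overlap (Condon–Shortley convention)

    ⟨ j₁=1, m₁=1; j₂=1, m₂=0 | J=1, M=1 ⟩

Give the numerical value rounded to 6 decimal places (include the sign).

+0.707107  (= +√(1/2))

triangle: 1!*1!*1!/4! = 1/24
(j±m)!: 2!*0!*1!*1!*2!*0! = 4
prefactor² = (2J+1)*Δ*N² = 1/2
  k=0: +1/(0!*1!*0!*1!*1!*0!) = 1
Σ = 1  ⇒  CG² = 1/2*1² = 1/2
CG = +√(1/2) = +0.707107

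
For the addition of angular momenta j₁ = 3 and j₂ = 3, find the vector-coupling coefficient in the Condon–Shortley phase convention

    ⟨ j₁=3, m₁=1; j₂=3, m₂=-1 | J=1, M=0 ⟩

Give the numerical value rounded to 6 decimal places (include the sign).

√[3·5!1!1!/8! · 4!2!2!4!1!1!] = √(144/7)
  +(−1)^1/∏(1,4,1,1,0,0)! = -1/24  (running -1/24)
  +(−1)^2/∏(2,3,0,0,1,1)! = 1/12  (running 1/24)
⟨..|..⟩ = √(144/7)·(1/24) = +0.188982

+√(1/28) = +0.188982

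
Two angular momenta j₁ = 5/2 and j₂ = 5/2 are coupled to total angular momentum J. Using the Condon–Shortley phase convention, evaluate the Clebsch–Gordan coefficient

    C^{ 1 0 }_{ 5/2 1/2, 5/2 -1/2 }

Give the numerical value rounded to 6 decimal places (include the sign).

triangle: 4!×1!×1!/7! = 24/5040
(j±m)!: 3!×2!×2!×3!×1!×1! = 144
prefactor² = (2J+1)×Δ×N² = 72/35
  k=1: −1/(1!×3!×1!×1!×0!×0!) = -1/6
  k=2: +1/(2!×2!×0!×0!×1!×1!) = 1/4
Σ = 1/12  ⇒  CG² = 72/35×1/12² = 1/70
CG = +√(1/70) = +0.119523

+0.119523  (= +√(1/70))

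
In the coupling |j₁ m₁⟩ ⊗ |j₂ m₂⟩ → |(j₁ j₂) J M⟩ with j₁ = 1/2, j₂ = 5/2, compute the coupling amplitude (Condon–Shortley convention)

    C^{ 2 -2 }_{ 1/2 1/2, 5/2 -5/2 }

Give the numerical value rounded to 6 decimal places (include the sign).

+√(5/6) = +0.912871

triangle: 1!*0!*4!/6! = 24/720
(j±m)!: 1!*0!*0!*5!*0!*4! = 2880
prefactor² = (2J+1)*Δ*N² = 480
  k=0: +1/(0!*1!*0!*0!*0!*4!) = 1/24
Σ = 1/24  ⇒  CG² = 480*1/24² = 5/6
CG = +√(5/6) = +0.912871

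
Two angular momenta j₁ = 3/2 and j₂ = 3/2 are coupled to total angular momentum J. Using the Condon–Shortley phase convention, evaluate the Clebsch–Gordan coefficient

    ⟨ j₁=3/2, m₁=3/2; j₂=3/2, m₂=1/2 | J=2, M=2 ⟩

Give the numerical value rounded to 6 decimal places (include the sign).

+0.707107  (= +√(1/2))

j₁+j₂−J=1  J+j₁−j₂=2  J−j₁+j₂=2  j₁+j₂+J+1=6
(j₁±m₁, j₂±m₂, J±M) = (3,0,2,1,4,0)
P² = 8
sum k=0..0:
  [0] +1/4 = 1/4
S = 1/4
C² = P²·S² = 1/2 ; C = +0.707107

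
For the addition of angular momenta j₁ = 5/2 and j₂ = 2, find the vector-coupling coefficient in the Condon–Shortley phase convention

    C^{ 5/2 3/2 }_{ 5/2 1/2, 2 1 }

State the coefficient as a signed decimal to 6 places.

-0.414039  (= −√(6/35))

triangle: 2!×3!×2!/8! = 24/40320
(j±m)!: 3!×2!×3!×1!×4!×1! = 1728
prefactor² = (2J+1)×Δ×N² = 216/35
  k=1: −1/(1!×1!×1!×2!×2!×0!) = -1/4
  k=2: +1/(2!×0!×0!×1!×3!×1!) = 1/12
Σ = -1/6  ⇒  CG² = 216/35×(-1/6)² = 6/35
CG = −√(6/35) = -0.414039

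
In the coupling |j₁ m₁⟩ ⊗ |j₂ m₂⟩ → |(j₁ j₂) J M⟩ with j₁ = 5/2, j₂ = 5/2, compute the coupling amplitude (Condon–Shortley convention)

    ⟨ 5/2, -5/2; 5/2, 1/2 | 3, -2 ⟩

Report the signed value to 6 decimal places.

triangle: 2!*3!*3!/9! = 72/362880
(j±m)!: 0!*5!*3!*2!*1!*5! = 172800
prefactor² = (2J+1)*Δ*N² = 240
  k=2: +1/(2!*0!*3!*1!*0!*2!) = 1/24
Σ = 1/24  ⇒  CG² = 240*1/24² = 5/12
CG = +√(5/12) = +0.645497

+√(5/12) = +0.645497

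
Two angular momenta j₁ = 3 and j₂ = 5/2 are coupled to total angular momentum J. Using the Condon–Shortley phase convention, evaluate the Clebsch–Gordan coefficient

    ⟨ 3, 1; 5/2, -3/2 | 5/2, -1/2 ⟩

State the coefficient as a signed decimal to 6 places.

triangle: 3!*3!*2!/9! = 72/362880
(j±m)!: 4!*2!*1!*4!*2!*3! = 13824
prefactor² = (2J+1)*Δ*N² = 576/35
  k=0: +1/(0!*3!*2!*1!*1!*1!) = 1/12
  k=1: −1/(1!*2!*1!*0!*2!*2!) = -1/8
Σ = -1/24  ⇒  CG² = 576/35*(-1/24)² = 1/35
CG = −√(1/35) = -0.169031

−√(1/35) = -0.169031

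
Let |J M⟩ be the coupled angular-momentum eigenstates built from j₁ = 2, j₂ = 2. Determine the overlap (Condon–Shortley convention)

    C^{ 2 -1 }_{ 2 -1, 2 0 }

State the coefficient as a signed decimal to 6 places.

−√(1/14) ≈ -0.267261

√[5·2!2!2!/7! · 1!3!2!2!1!3!] = √(8/7)
  +(−1)^1/∏(1,1,2,1,0,1)! = -1/2  (running -1/2)
  +(−1)^2/∏(2,0,1,0,1,2)! = 1/4  (running -1/4)
⟨..|..⟩ = √(8/7)·(-1/4) = -0.267261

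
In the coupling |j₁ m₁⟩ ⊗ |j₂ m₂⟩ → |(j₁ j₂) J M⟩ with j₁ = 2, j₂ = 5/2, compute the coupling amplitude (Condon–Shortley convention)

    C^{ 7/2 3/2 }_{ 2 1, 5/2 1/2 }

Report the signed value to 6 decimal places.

triangle: 1!*3!*4!/9! = 144/362880
(j±m)!: 3!*1!*3!*2!*5!*2! = 17280
prefactor² = (2J+1)*Δ*N² = 384/7
  k=0: +1/(0!*1!*1!*3!*2!*1!) = 1/12
  k=1: −1/(1!*0!*0!*2!*3!*2!) = -1/24
Σ = 1/24  ⇒  CG² = 384/7*1/24² = 2/21
CG = +√(2/21) = +0.308607

+0.308607  (= +√(2/21))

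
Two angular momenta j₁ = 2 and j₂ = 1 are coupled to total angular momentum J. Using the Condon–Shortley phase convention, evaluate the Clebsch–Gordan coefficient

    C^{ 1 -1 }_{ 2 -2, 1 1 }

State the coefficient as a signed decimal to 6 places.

triangle: 2!*2!*0!/5! = 4/120
(j±m)!: 0!*4!*2!*0!*0!*2! = 96
prefactor² = (2J+1)*Δ*N² = 48/5
  k=2: +1/(2!*0!*2!*0!*0!*0!) = 1/4
Σ = 1/4  ⇒  CG² = 48/5*1/4² = 3/5
CG = +√(3/5) = +0.774597

+√(3/5) = +0.774597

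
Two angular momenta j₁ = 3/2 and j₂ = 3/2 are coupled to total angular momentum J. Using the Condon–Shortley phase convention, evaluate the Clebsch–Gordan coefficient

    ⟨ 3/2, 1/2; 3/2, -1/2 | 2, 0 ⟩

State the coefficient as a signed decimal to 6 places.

+0.500000

triangle: 1!·2!·2!/6! = 4/720
(j±m)!: 2!·1!·1!·2!·2!·2! = 16
prefactor² = (2J+1)·Δ·N² = 4/9
  k=0: +1/(0!·1!·1!·1!·1!·1!) = 1
  k=1: −1/(1!·0!·0!·0!·2!·2!) = -1/4
Σ = 3/4  ⇒  CG² = 4/9·3/4² = 1/4
CG = +√(1/4) = +0.500000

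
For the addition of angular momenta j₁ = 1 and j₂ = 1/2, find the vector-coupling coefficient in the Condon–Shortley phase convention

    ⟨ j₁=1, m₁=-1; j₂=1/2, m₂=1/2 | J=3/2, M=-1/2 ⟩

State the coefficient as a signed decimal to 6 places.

+√(1/3) ≈ +0.577350

j₁+j₂−J=0  J+j₁−j₂=2  J−j₁+j₂=1  j₁+j₂+J+1=4
(j₁±m₁, j₂±m₂, J±M) = (0,2,1,0,1,2)
P² = 4/3
sum k=0..0:
  [0] +1/2 = 1/2
S = 1/2
C² = P²·S² = 1/3 ; C = +0.577350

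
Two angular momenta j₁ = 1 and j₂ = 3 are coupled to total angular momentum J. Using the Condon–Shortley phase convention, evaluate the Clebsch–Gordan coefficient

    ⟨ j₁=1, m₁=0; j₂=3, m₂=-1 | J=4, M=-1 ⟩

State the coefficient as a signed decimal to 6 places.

√[9·0!2!6!/9! · 1!1!2!4!3!5!] = √(8640/7)
  +(−1)^0/∏(0,0,1,2,1,4)! = 1/48  (running 1/48)
⟨..|..⟩ = √(8640/7)·(1/48) = +0.731925

+√(15/28) ≈ +0.731925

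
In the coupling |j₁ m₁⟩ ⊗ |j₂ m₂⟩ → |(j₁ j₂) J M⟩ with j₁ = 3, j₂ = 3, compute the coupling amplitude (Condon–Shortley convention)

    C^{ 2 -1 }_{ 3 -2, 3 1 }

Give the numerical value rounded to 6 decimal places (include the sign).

-0.422577  (= −√(5/28))

triangle: 4!·2!·2!/9! = 96/362880
(j±m)!: 1!·5!·4!·2!·1!·3! = 34560
prefactor² = (2J+1)·Δ·N² = 320/7
  k=3: −1/(3!·1!·2!·1!·0!·1!) = -1/12
  k=4: +1/(4!·0!·1!·0!·1!·2!) = 1/48
Σ = -1/16  ⇒  CG² = 320/7·(-1/16)² = 5/28
CG = −√(5/28) = -0.422577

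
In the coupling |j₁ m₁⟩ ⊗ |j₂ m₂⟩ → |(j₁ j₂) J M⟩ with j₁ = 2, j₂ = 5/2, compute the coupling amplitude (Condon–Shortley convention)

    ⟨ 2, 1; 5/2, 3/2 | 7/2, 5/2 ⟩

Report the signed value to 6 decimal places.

triangle: 1!*3!*4!/9! = 144/362880
(j±m)!: 3!*1!*4!*1!*6!*1! = 103680
prefactor² = (2J+1)*Δ*N² = 2304/7
  k=0: +1/(0!*1!*1!*4!*2!*0!) = 1/48
  k=1: −1/(1!*0!*0!*3!*3!*1!) = -1/36
Σ = -1/144  ⇒  CG² = 2304/7*(-1/144)² = 1/63
CG = −√(1/63) = -0.125988

-0.125988  (= −√(1/63))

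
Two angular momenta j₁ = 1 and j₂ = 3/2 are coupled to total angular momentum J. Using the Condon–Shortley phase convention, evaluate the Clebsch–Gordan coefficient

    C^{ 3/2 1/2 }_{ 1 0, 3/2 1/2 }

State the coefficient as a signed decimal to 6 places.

−√(1/15) = -0.258199

√[4·1!1!2!/5! · 1!1!2!1!2!1!] = √(4/15)
  +(−1)^0/∏(0,1,1,2,0,0)! = 1/2  (running 1/2)
  +(−1)^1/∏(1,0,0,1,1,1)! = -1  (running -1/2)
⟨..|..⟩ = √(4/15)·(-1/2) = -0.258199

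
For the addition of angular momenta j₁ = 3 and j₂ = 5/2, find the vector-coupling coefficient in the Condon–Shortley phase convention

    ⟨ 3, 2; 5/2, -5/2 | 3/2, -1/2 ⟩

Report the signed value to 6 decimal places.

+0.487950  (= +√(5/21))

triangle: 4!·2!·1!/8! = 48/40320
(j±m)!: 5!·1!·0!·5!·1!·2! = 28800
prefactor² = (2J+1)·Δ·N² = 960/7
  k=0: +1/(0!·4!·1!·0!·1!·1!) = 1/24
Σ = 1/24  ⇒  CG² = 960/7·1/24² = 5/21
CG = +√(5/21) = +0.487950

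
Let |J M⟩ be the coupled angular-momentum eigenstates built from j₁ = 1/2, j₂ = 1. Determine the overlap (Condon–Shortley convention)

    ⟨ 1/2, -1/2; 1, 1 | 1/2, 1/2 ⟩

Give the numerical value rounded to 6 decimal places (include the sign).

−√(2/3) = -0.816497

triangle: 1!·0!·1!/3! = 1/6
(j±m)!: 0!·1!·2!·0!·1!·0! = 2
prefactor² = (2J+1)·Δ·N² = 2/3
  k=1: −1/(1!·0!·0!·1!·0!·0!) = -1
Σ = -1  ⇒  CG² = 2/3·(-1)² = 2/3
CG = −√(2/3) = -0.816497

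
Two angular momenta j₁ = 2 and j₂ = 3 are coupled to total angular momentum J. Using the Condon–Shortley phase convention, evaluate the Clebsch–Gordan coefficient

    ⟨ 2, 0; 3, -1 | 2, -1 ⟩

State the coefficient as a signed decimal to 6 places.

−√(1/7) = -0.377964

triangle: 3!·1!·3!/8! = 36/40320
(j±m)!: 2!·2!·2!·4!·1!·3! = 1152
prefactor² = (2J+1)·Δ·N² = 36/7
  k=1: −1/(1!·2!·1!·1!·0!·2!) = -1/4
  k=2: +1/(2!·1!·0!·0!·1!·3!) = 1/12
Σ = -1/6  ⇒  CG² = 36/7·(-1/6)² = 1/7
CG = −√(1/7) = -0.377964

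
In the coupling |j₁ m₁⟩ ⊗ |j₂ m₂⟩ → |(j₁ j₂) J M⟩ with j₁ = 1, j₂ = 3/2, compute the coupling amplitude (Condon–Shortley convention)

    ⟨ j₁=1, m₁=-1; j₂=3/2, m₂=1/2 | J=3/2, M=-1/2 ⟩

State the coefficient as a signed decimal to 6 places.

−√(8/15) ≈ -0.730297

triangle: 1!×1!×2!/5! = 2/120
(j±m)!: 0!×2!×2!×1!×1!×2! = 8
prefactor² = (2J+1)×Δ×N² = 8/15
  k=1: −1/(1!×0!×1!×1!×0!×1!) = -1
Σ = -1  ⇒  CG² = 8/15×(-1)² = 8/15
CG = −√(8/15) = -0.730297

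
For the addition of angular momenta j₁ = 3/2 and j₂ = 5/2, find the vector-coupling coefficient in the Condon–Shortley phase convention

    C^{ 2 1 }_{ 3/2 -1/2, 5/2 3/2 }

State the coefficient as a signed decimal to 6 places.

triangle: 2!*1!*3!/7! = 12/5040
(j±m)!: 1!*2!*4!*1!*3!*1! = 288
prefactor² = (2J+1)*Δ*N² = 24/7
  k=1: −1/(1!*1!*1!*3!*0!*0!) = -1/6
  k=2: +1/(2!*0!*0!*2!*1!*1!) = 1/4
Σ = 1/12  ⇒  CG² = 24/7*1/12² = 1/42
CG = +√(1/42) = +0.154303

+0.154303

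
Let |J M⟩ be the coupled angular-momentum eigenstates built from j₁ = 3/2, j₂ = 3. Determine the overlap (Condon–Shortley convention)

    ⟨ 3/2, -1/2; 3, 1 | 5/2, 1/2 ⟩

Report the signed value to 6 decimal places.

√[6·2!1!4!/8! · 1!2!4!2!3!2!] = √(288/35)
  +(−1)^1/∏(1,1,1,3,0,1)! = -1/6  (running -1/6)
  +(−1)^2/∏(2,0,0,2,1,2)! = 1/8  (running -1/24)
⟨..|..⟩ = √(288/35)·(-1/24) = -0.119523

−√(1/70) ≈ -0.119523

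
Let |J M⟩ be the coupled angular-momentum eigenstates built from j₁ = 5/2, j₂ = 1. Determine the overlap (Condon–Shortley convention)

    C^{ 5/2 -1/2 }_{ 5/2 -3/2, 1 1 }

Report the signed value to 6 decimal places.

-0.676123  (= −√(16/35))

j₁+j₂−J=1  J+j₁−j₂=4  J−j₁+j₂=1  j₁+j₂+J+1=7
(j₁±m₁, j₂±m₂, J±M) = (1,4,2,0,2,3)
P² = 576/35
sum k=1..1:
  [1] −1/6 = -1/6
S = -1/6
C² = P²·S² = 16/35 ; C = -0.676123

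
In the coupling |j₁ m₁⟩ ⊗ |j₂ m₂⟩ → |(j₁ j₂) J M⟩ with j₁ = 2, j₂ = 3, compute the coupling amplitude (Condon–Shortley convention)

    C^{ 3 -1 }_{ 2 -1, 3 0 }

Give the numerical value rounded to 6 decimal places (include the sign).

triangle: 2!×2!×4!/9! = 96/362880
(j±m)!: 1!×3!×3!×3!×2!×4! = 10368
prefactor² = (2J+1)×Δ×N² = 96/5
  k=1: −1/(1!×1!×2!×2!×0!×2!) = -1/8
  k=2: +1/(2!×0!×1!×1!×1!×3!) = 1/12
Σ = -1/24  ⇒  CG² = 96/5×(-1/24)² = 1/30
CG = −√(1/30) = -0.182574

-0.182574  (= −√(1/30))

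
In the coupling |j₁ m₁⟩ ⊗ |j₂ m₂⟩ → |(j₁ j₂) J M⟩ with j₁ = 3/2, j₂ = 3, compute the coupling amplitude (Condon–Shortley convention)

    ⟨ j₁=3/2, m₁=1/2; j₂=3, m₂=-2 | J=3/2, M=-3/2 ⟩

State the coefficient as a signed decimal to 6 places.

-0.534522

triangle: 3!×0!×3!/7! = 36/5040
(j±m)!: 2!×1!×1!×5!×0!×3! = 1440
prefactor² = (2J+1)×Δ×N² = 288/7
  k=1: −1/(1!×2!×0!×0!×0!×3!) = -1/12
Σ = -1/12  ⇒  CG² = 288/7×(-1/12)² = 2/7
CG = −√(2/7) = -0.534522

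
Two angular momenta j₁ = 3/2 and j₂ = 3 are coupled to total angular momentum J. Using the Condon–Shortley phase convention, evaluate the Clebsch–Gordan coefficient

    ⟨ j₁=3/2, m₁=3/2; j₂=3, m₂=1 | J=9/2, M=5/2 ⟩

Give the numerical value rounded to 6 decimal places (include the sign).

+0.645497  (= +√(5/12))

√[10·0!3!6!/10! · 3!0!4!2!7!2!] = √(34560)
  +(−1)^0/∏(0,0,0,4,3,2)! = 1/288  (running 1/288)
⟨..|..⟩ = √(34560)·(1/288) = +0.645497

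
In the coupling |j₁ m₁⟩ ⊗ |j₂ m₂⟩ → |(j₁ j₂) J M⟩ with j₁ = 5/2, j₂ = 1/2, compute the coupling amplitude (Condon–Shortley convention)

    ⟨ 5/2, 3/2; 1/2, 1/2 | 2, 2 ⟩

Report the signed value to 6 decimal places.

j₁+j₂−J=1  J+j₁−j₂=4  J−j₁+j₂=0  j₁+j₂+J+1=6
(j₁±m₁, j₂±m₂, J±M) = (4,1,1,0,4,0)
P² = 96
sum k=1..1:
  [1] −1/24 = -1/24
S = -1/24
C² = P²·S² = 1/6 ; C = -0.408248

-0.408248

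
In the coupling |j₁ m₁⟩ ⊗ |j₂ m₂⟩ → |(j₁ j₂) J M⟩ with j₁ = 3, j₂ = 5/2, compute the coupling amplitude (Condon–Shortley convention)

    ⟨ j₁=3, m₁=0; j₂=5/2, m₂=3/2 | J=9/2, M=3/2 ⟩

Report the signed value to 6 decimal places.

√[10·1!5!4!/11! · 3!3!4!1!6!3!] = √(207360/77)
  +(−1)^0/∏(0,1,3,4,2,0)! = 1/288  (running 1/288)
  +(−1)^1/∏(1,0,2,3,3,1)! = -1/72  (running -1/96)
⟨..|..⟩ = √(207360/77)·(-1/96) = -0.540562

−√(45/154) ≈ -0.540562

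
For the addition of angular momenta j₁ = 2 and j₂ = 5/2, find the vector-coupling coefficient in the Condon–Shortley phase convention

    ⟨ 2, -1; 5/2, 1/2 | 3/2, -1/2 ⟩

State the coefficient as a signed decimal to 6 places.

+0.487950  (= +√(5/21))

j₁+j₂−J=3  J+j₁−j₂=1  J−j₁+j₂=2  j₁+j₂+J+1=7
(j₁±m₁, j₂±m₂, J±M) = (1,3,3,2,1,2)
P² = 48/35
sum k=2..3:
  [2] +1/2 = 1/2
  [3] −1/12 = -1/12
S = 5/12
C² = P²·S² = 5/21 ; C = +0.487950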